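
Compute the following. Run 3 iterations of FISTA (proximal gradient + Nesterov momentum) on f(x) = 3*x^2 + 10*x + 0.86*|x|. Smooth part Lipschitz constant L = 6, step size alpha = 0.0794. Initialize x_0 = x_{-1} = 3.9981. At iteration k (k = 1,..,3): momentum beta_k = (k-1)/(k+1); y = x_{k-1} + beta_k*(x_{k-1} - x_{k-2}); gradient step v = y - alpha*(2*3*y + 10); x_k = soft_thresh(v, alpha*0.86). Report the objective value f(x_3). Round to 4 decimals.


FISTA on f(x) = 3*x^2 + 10*x + 0.86*|x|
L = 6, alpha = 0.0794
Iteration 1: beta = 0.0, y = 3.9981 + 0.0*(3.9981 - 3.9981) = 3.9981
  grad(y) = 33.9886, v = y - alpha*grad = 1.2994
  prox(v) = soft_thresh(1.2994, 0.0683) = 1.2311
Iteration 2: beta = 0.3333, y = 1.2311 + 0.3333*(1.2311 - 3.9981) = 0.3088
  grad(y) = 11.8528, v = y - alpha*grad = -0.6323
  prox(v) = soft_thresh(-0.6323, 0.0683) = -0.564
Iteration 3: beta = 0.5, y = -0.564 + 0.5*(-0.564 - 1.2311) = -1.4616
  grad(y) = 1.2304, v = y - alpha*grad = -1.5593
  prox(v) = soft_thresh(-1.5593, 0.0683) = -1.491
f(x_3) = 3*(-1.491)^2 + 10*(-1.491) + 0.86*|-1.491| = -6.9585


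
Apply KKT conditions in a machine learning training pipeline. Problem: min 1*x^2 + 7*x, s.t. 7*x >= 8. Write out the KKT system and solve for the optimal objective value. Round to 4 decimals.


Step 1: Try lambda = 0 (constraint inactive).
x_unc = -7/(2*1) = -3.5
Check: 7*-3.5 = -24.5 < 8 -- violated!
Step 2: Constraint must be active: 7*x = 8
x* = 8/7 = 1.1429 (rounded; the exact value 8/7 is used below)
lambda = (2*1*(8/7) + 7)/7 = 1.3265
Step 3: Compute optimal value.
f(x*) = 1*(8/7)^2 + 7*(8/7) = 9.3061


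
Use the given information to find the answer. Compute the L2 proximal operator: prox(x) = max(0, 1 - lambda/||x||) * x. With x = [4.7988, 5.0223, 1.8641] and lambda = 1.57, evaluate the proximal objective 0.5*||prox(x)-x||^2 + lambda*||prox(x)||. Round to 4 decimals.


Step 1: Compute ||x||.
||x|| = 7.1921
Step 2: Compute scaling factor.
scale = max(0, 1 - 1.57/7.1921) = 0.7817
Step 3: prox(x) = [3.7513, 3.926, 1.4572]
||prox(x)|| = 5.6221
Step 4: Proximal objective.
0.5*||prox-x||^2 = 1.2325
lambda*||prox|| = 8.8267
Total = 10.0592


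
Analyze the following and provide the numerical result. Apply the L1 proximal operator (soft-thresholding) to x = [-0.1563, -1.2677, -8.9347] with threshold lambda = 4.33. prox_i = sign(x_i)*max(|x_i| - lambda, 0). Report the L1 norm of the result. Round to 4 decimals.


Soft-thresholding with lambda = 4.33:
prox(-0.1563) = sign(-0.1563)*max(|-0.1563| - 4.33, 0) = 0.0
prox(-1.2677) = sign(-1.2677)*max(|-1.2677| - 4.33, 0) = 0.0
prox(-8.9347) = sign(-8.9347)*max(|-8.9347| - 4.33, 0) = -4.6047
prox(x) = [0.0, 0.0, -4.6047]
||prox(x)||_1 = 0.0 + 0.0 + 4.6047 = 4.6047


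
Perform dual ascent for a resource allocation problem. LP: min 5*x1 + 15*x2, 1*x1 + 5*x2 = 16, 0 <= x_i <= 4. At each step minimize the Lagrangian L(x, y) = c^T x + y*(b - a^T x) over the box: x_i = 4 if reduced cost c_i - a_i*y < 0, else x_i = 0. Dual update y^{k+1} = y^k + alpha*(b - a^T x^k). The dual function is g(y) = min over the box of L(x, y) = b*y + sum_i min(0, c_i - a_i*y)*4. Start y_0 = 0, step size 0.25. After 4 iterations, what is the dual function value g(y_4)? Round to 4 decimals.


Dual ascent for LP: min 5*x1 + 15*x2, 1*x1 + 5*x2 = 16, 0 <= x_i <= 4
Step 1: y^k = 0.0, reduced costs: (5.0, 15.0)
  x^k = (0.0, 0.0), subgradient = b - a^T x = 16.0
  y^{k+1} = 0.0 + 0.25*16.0 = 4.0
Step 2: y^k = 4.0, reduced costs: (1.0, -5.0)
  x^k = (0.0, 4.0), subgradient = b - a^T x = -4.0
  y^{k+1} = 4.0 + 0.25*-4.0 = 3.0
Step 3: y^k = 3.0, reduced costs: (2.0, 0.0)
  x^k = (0.0, 0.0), subgradient = b - a^T x = 16.0
  y^{k+1} = 3.0 + 0.25*16.0 = 7.0
Step 4: y^k = 7.0, reduced costs: (-2.0, -20.0)
  x^k = (4.0, 4.0), subgradient = b - a^T x = -8.0
  y^{k+1} = 7.0 + 0.25*-8.0 = 5.0
Dual objective at y_4 = 5.0: reduced costs (0.0, -10.0), box minimizer x = (0.0, 4.0)
g(y_4) = b*y + (c1 - a1*y)*x1 + (c2 - a2*y)*x2 = 16*5.0 + 0.0*0.0 + (-10.0)*4.0 = 80.0 + 0.0 - 40.0 = 40.0


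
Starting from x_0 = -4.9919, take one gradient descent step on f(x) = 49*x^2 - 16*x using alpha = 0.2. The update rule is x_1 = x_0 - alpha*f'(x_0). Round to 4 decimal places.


We compute the gradient at x_0 and apply the update.
f'(x) = 98*x - 16
f'(-4.9919) = 98*-4.9919 - 16 = -505.2062
x_1 = -4.9919 - 0.2*-505.2062 = 96.0493


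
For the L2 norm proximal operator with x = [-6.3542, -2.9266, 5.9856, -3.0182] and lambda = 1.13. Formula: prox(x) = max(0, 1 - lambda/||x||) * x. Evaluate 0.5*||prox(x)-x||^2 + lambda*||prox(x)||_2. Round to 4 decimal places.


Step 1: Compute ||x||.
||x|| = 9.6891
Step 2: Compute scaling factor.
scale = max(0, 1 - 1.13/9.6891) = 0.8834
Step 3: prox(x) = [-5.6131, -2.5853, 5.2875, -2.6662]
||prox(x)|| = 8.5591
Step 4: Proximal objective.
0.5*||prox-x||^2 = 0.6385
lambda*||prox|| = 9.6718
Total = 10.3102


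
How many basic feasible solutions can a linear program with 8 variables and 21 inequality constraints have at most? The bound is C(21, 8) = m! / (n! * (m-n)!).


Each vertex corresponds to some choice of n active constraints out of m, so the number of vertices is at most C(m, n) = m! / (n!(m-n)!).
m = 21, n = 8
Numerator: 21 * 20 * 19 * 18 * 17 * 16 * 15 * 14
Denominator: 8! = 40320
C(21, 8) = 203490


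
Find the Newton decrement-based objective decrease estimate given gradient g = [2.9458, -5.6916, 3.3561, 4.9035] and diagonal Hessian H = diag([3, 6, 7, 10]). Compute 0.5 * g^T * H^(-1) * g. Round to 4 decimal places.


Step 1: H is diagonal, so H^(-1) * g = [0.9819, -0.9486, 0.4794, 0.4904].
Step 2: g^T H^(-1) g = sum_i g_i^2 / H_ii
  = (2.9458)^2/3 + (-5.6916)^2/6 + (3.3561)^2/7 + (4.9035)^2/10
  = 2.8926 + 5.3991 + 1.6091 + 2.4044 = 12.3051
Step 3: Objective decrease = 0.5 * g^T H^(-1) g = 6.1526


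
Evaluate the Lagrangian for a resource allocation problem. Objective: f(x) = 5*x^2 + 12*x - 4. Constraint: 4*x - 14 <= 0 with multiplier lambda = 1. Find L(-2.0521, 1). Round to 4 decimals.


Step 1: Evaluate f(x).
f(-2.0521) = 5*(-2.0521)^2 + 12*(-2.0521) - 4 = -7.5696
Step 2: Evaluate g(x).
g(-2.0521) = 4*-2.0521 - 14 = -22.2084
Step 3: Compute Lagrangian.
L = -7.5696 + 1*-22.2084 = -29.778


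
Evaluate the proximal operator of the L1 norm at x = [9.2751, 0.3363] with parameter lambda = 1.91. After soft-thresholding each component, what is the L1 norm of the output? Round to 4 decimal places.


Soft-thresholding with lambda = 1.91:
prox(9.2751) = sign(9.2751)*max(|9.2751| - 1.91, 0) = 7.3651
prox(0.3363) = sign(0.3363)*max(|0.3363| - 1.91, 0) = 0.0
prox(x) = [7.3651, 0.0]
||prox(x)||_1 = 7.3651 + 0.0 = 7.3651


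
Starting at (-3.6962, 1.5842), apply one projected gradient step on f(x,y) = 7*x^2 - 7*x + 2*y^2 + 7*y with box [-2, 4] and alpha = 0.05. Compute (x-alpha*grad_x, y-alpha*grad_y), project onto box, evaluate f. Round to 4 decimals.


Step 1: Compute gradient at (-3.6962, 1.5842).
grad_x = 2*7*-3.6962 - 7 = -58.7468
grad_y = 2*2*1.5842 + 7 = 13.3368
Step 2: Gradient step.
x_raw = -3.6962 - 0.05*-58.7468 = -0.7589
y_raw = 1.5842 - 0.05*13.3368 = 0.9174
Step 3: Project onto [-2, 4].
x_proj = clip(-0.7589) = -0.7589
y_proj = clip(0.9174) = 0.9174
Step 4: Evaluate f.
f(-0.7589, 0.9174) = 17.4477


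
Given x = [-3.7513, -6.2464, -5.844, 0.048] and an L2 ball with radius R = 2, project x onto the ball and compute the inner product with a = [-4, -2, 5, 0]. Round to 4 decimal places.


Step 1: Compute ||x|| (intermediates to 6 decimals).
||x|| = sqrt((-3.7513)^2 + (-6.2464)^2 + (-5.844)^2 + 0.048^2) = 9.340471
Step 2: Project.
Since ||x|| > R, scale = R/||x|| = 2/9.340471 = 0.214122, proj(x) = scale * x
proj(x) = [-0.803236, -1.337492, -1.251329, 0.010278]
Step 3: Dot product.
a^T * proj(x) = -4*(-0.803236) - 2*(-1.337492) + 5*(-1.251329) + 0*0.010278 = -0.3687


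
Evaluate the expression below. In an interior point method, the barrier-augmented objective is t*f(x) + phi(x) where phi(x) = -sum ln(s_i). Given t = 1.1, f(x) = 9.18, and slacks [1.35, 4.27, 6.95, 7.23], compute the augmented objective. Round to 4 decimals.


Step 1: Compute log-barrier.
ln values: [0.3001, 1.4516, 1.9387, 1.9782]
phi = -(0.3001 + 1.4516 + 1.9387 + 1.9782) = -5.6687
Step 2: Compute augmented objective.
t*f(x) = 1.1*9.18 = 10.098
Total = 10.098 - 5.6687 = 4.4293


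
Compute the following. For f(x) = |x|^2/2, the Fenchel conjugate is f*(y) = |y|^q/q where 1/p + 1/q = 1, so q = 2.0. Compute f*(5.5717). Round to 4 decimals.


The conjugate exponent q satisfies 1/p + 1/q = 1.
p = 2, so q = 2/(2 - 1) = 2.0
|y|^q = 5.5717^2.0 = 31.0438
f*(5.5717) = 31.0438 / 2.0 = 15.5219


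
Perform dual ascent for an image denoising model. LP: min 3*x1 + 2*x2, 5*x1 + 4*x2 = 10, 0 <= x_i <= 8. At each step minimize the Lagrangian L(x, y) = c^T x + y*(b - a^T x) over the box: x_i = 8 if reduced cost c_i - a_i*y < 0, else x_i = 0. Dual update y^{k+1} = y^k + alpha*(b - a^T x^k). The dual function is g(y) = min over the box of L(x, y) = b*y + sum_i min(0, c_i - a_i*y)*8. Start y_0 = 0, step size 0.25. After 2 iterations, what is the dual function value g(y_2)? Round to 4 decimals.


Dual ascent for LP: min 3*x1 + 2*x2, 5*x1 + 4*x2 = 10, 0 <= x_i <= 8
Step 1: y^k = 0.0, reduced costs: (3.0, 2.0)
  x^k = (0.0, 0.0), subgradient = b - a^T x = 10.0
  y^{k+1} = 0.0 + 0.25*10.0 = 2.5
Step 2: y^k = 2.5, reduced costs: (-9.5, -8.0)
  x^k = (8.0, 8.0), subgradient = b - a^T x = -62.0
  y^{k+1} = 2.5 + 0.25*-62.0 = -13.0
Dual objective at y_2 = -13.0: reduced costs (68.0, 54.0), box minimizer x = (0.0, 0.0)
g(y_2) = b*y + (c1 - a1*y)*x1 + (c2 - a2*y)*x2 = 10*(-13.0) + 68.0*0.0 + 54.0*0.0 = -130.0 + 0.0 + 0.0 = -130.0


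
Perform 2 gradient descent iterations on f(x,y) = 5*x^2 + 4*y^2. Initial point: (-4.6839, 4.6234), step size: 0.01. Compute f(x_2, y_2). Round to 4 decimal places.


Gradient descent on f(x,y) = 5*x^2 + 4*y^2.
Starting point: (-4.6839, 4.6234), alpha = 0.01
Step 1: grad_x = 2*5*-4.6839 = -46.839, grad_y = 2*4*4.6234 = 36.9872
  x_1 = -4.6839 - 0.01*-46.839 = -4.2155
  y_1 = 4.6234 - 0.01*36.9872 = 4.2535
Step 2: grad_x = 2*5*-4.2155 = -42.1551, grad_y = 2*4*4.2535 = 34.0282
  x_2 = -4.2155 - 0.01*-42.1551 = -3.794
  y_2 = 4.2535 - 0.01*34.0282 = 3.9132
f(-3.794, 3.9132) = 5*(-3.794)^2 + 4*3.9132^2 = 133.2246


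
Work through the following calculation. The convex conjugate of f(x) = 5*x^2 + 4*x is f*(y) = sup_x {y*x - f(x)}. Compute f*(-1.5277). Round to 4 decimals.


f*(y) = sup_x {y*x - a*x^2 - b*x} = sup_x {(y-b)*x - a*x^2}
FOC: (y - b) - 2a*x = 0 => x* = (y - b)/(2a)
x* = (-1.5277 - 4)/(2*5) = -0.5528
f*(-1.5277) = (y-b)^2/(4a) = (-1.5277 - 4)^2/(4*5)
= 30.5555/20 = 1.5278


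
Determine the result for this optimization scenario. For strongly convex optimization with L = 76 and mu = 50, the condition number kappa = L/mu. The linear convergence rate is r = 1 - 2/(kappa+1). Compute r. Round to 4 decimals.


Step 1: Compute the condition number.
kappa = L/mu = 76/50 = 1.52
Step 2: Compute the convergence rate.
r = 1 - 2/(kappa + 1) = 1 - 2*mu/(L + mu) = (L - mu)/(L + mu) = 26/126 = 0.2063


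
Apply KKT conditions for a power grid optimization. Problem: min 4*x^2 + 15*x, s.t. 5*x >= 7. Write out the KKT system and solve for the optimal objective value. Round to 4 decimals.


Step 1: Try lambda = 0 (constraint inactive).
x_unc = -15/(2*4) = -1.875
Check: 5*-1.875 = -9.375 < 7 -- violated!
Step 2: Constraint must be active: 5*x = 7
x* = 7/5 = 1.4
lambda = (2*4*1.4 + 15)/5 = 5.24
Step 3: Compute optimal value.
f(x*) = 4*1.4^2 + 15*1.4 = 28.84


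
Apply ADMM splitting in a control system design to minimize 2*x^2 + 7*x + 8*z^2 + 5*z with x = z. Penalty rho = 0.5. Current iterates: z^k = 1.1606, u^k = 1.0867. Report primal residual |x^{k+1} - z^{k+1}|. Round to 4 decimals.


ADMM iteration with rho = 0.5, z^k = 1.1606, u^k = 1.0867
Step 1: x-update.
Minimize 2*x^2 + 7*x + (0.5/2)*(x - 1.1606 + 1.0867)^2
FOC: (2*2 + 0.5)*x = -7 + 0.5*(1.1606 - 1.0867)
x^{k+1} = -1.5473
Step 2: z-update.
Minimize 8*z^2 + 5*z + (0.5/2)*(-1.5473 - z + 1.0867)^2
FOC: (2*8 + 0.5)*z = -5 + 0.5*(-1.5473 + 1.0867)
z^{k+1} = -0.317
Step 3: u-update.
u^{k+1} = 1.0867 - 1.5473 + 0.317 = -0.1437
Step 4: Primal residual = |-1.5473 + 0.317| = 1.2304


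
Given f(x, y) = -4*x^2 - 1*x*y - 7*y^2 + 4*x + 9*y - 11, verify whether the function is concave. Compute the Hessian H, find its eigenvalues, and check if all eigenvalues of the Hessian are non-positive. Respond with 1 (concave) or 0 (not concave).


The Hessian of f(x,y) = -4*x^2 - 1*x*y - 7*y^2 + 4*x + 9*y - 11 is:
H = [[-8, -1], [-1, -14]]
Trace = -8 - 14 = -22
Determinant = -8*-14 - (-1)^2 = 111
Discriminant = (-22)^2 - 4*111 = 40.0
Eigenvalues: lambda_1 = -14.1623, lambda_2 = -7.8377
The function is concave.

1


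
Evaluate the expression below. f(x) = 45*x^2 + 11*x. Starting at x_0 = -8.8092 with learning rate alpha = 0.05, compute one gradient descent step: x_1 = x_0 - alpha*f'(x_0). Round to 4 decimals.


We compute the gradient at x_0 and apply the update.
f'(x) = 90*x + 11
f'(-8.8092) = 90*-8.8092 + 11 = -781.828
x_1 = -8.8092 - 0.05*-781.828 = 30.2822


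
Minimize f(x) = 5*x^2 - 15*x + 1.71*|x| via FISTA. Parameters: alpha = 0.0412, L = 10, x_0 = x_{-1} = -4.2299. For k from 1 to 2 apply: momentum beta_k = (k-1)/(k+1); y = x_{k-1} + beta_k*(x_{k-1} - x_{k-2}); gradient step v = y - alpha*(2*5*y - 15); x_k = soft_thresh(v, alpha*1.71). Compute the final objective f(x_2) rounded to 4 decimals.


FISTA on f(x) = 5*x^2 - 15*x + 1.71*|x|
L = 10, alpha = 0.0412
Iteration 1: beta = 0.0, y = -4.2299 + 0.0*(-4.2299 + 4.2299) = -4.2299
  grad(y) = -57.299, v = y - alpha*grad = -1.8692
  prox(v) = soft_thresh(-1.8692, 0.0705) = -1.7987
Iteration 2: beta = 0.3333, y = -1.7987 + 0.3333*(-1.7987 + 4.2299) = -0.9883
  grad(y) = -24.8834, v = y - alpha*grad = 0.0369
  prox(v) = soft_thresh(0.0369, 0.0705) = 0.0
f(x_2) = 5*0.0^2 - 15*0.0 + 1.71*|0.0| = 0.0


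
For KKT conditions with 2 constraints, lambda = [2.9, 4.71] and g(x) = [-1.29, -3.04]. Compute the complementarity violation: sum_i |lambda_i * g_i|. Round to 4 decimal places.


KKT complementary slackness check:
lambda_1 * g_1 = 2.9 * -1.29 = -3.741
lambda_2 * g_2 = 4.71 * -3.04 = -14.3184
Total violation = 3.741 + 14.3184 = 18.0594


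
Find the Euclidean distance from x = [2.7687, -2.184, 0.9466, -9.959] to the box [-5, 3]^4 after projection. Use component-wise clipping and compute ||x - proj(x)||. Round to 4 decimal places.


Project each component onto [-5, 3].
clip(2.7687) = 2.7687, clip(-2.184) = -2.184, clip(0.9466) = 0.9466, clip(-9.959) = -5.0
Projection = [2.7687, -2.184, 0.9466, -5.0]
Squared diffs: [0.0, 0.0, 0.0, 24.5917]
Distance = sqrt(24.5917) = 4.959


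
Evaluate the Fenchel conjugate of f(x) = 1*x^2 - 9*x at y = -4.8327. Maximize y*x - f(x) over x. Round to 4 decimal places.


f*(y) = sup_x {y*x - a*x^2 - b*x} = sup_x {(y-b)*x - a*x^2}
FOC: (y - b) - 2a*x = 0 => x* = (y - b)/(2a)
x* = (-4.8327 + 9)/(2*1) = 2.0837
f*(-4.8327) = (y-b)^2/(4a) = (-4.8327 + 9)^2/(4*1)
= 17.3664/4 = 4.3416


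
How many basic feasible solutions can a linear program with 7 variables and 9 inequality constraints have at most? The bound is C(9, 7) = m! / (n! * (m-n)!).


Each vertex corresponds to some choice of n active constraints out of m, so the number of vertices is at most C(m, n) = m! / (n!(m-n)!).
m = 9, n = 7
Numerator: 9 * 8 * 7 * 6 * 5 * 4 * 3
Denominator: 7! = 5040
C(9, 7) = 36


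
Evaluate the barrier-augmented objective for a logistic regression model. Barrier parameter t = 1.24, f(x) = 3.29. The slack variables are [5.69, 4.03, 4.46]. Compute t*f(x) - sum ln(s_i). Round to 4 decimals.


Step 1: Compute log-barrier.
ln values: [1.7387, 1.3938, 1.4951]
phi = -(1.7387 + 1.3938 + 1.4951) = -4.6276
Step 2: Compute augmented objective.
t*f(x) = 1.24*3.29 = 4.0796
Total = 4.0796 - 4.6276 = -0.548


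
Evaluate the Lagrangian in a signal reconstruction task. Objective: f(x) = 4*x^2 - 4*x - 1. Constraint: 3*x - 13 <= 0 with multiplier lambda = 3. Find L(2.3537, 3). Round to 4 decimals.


Step 1: Evaluate f(x).
f(2.3537) = 4*2.3537^2 - 4*2.3537 - 1 = 11.7448
Step 2: Evaluate g(x).
g(2.3537) = 3*2.3537 - 13 = -5.9389
Step 3: Compute Lagrangian.
L = 11.7448 + 3*-5.9389 = -6.0719


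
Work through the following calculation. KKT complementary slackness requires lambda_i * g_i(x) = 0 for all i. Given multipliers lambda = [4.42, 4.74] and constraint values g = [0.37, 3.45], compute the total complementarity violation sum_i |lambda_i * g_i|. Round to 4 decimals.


KKT complementary slackness check:
lambda_1 * g_1 = 4.42 * 0.37 = 1.6354
lambda_2 * g_2 = 4.74 * 3.45 = 16.353
Total violation = 1.6354 + 16.353 = 17.9884


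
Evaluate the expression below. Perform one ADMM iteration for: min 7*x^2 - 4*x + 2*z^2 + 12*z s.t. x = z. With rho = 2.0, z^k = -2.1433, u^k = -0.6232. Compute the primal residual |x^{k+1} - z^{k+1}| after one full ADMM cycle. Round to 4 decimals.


ADMM iteration with rho = 2.0, z^k = -2.1433, u^k = -0.6232
Step 1: x-update.
Minimize 7*x^2 - 4*x + (2.0/2)*(x + 2.1433 - 0.6232)^2
FOC: (2*7 + 2.0)*x = 4 + 2.0*(-2.1433 + 0.6232)
x^{k+1} = 0.06
Step 2: z-update.
Minimize 2*z^2 + 12*z + (2.0/2)*(0.06 - z - 0.6232)^2
FOC: (2*2 + 2.0)*z = -12 + 2.0*(0.06 - 0.6232)
z^{k+1} = -2.1877
Step 3: u-update.
u^{k+1} = -0.6232 + 0.06 + 2.1877 = 1.6245
Step 4: Primal residual = |0.06 + 2.1877| = 2.2477


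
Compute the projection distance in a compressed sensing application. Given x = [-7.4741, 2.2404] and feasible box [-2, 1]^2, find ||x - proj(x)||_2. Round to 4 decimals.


Project each component onto [-2, 1].
clip(-7.4741) = -2.0, clip(2.2404) = 1.0
Projection = [-2.0, 1.0]
Squared diffs: [29.9658, 1.5386]
Distance = sqrt(31.5044) = 5.6129


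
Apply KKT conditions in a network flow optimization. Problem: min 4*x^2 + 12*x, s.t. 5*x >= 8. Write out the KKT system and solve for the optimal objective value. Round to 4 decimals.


Step 1: Try lambda = 0 (constraint inactive).
x_unc = -12/(2*4) = -1.5
Check: 5*-1.5 = -7.5 < 8 -- violated!
Step 2: Constraint must be active: 5*x = 8
x* = 8/5 = 1.6
lambda = (2*4*1.6 + 12)/5 = 4.96
Step 3: Compute optimal value.
f(x*) = 4*1.6^2 + 12*1.6 = 29.44


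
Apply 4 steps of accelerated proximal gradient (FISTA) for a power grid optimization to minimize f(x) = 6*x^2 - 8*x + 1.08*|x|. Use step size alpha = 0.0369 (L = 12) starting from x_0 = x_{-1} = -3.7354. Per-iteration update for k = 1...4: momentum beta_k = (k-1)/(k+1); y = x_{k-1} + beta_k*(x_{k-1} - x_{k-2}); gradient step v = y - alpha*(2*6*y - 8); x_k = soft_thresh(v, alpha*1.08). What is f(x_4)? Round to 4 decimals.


FISTA on f(x) = 6*x^2 - 8*x + 1.08*|x|
L = 12, alpha = 0.0369
Iteration 1: beta = 0.0, y = -3.7354 + 0.0*(-3.7354 + 3.7354) = -3.7354
  grad(y) = -52.8248, v = y - alpha*grad = -1.7862
  prox(v) = soft_thresh(-1.7862, 0.0399) = -1.7463
Iteration 2: beta = 0.3333, y = -1.7463 + 0.3333*(-1.7463 + 3.7354) = -1.0833
  grad(y) = -20.9994, v = y - alpha*grad = -0.3084
  prox(v) = soft_thresh(-0.3084, 0.0399) = -0.2686
Iteration 3: beta = 0.5, y = -0.2686 + 0.5*(-0.2686 + 1.7463) = 0.4703
  grad(y) = -2.3561, v = y - alpha*grad = 0.5573
  prox(v) = soft_thresh(0.5573, 0.0399) = 0.5174
Iteration 4: beta = 0.6, y = 0.5174 + 0.6*(0.5174 + 0.2686) = 0.989
  grad(y) = 3.8679, v = y - alpha*grad = 0.8463
  prox(v) = soft_thresh(0.8463, 0.0399) = 0.8064
f(x_4) = 6*0.8064^2 - 8*0.8064 + 1.08*|0.8064| = -1.6786


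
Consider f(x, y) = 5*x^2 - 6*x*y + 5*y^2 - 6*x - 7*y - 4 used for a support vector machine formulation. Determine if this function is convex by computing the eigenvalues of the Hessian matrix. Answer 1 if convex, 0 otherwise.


The Hessian of f(x,y) = 5*x^2 - 6*x*y + 5*y^2 - 6*x - 7*y - 4 is:
H = [[10, -6], [-6, 10]]
Trace = 10 + 10 = 20
Determinant = 10*10 - (-6)^2 = 64
Discriminant = (20)^2 - 4*64 = 144.0
Eigenvalues: lambda_1 = 4.0, lambda_2 = 16.0
The function is convex.

1


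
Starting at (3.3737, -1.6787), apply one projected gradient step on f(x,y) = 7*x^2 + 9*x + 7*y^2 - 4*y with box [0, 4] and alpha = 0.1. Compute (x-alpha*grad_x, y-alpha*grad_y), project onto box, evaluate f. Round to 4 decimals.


Step 1: Compute gradient at (3.3737, -1.6787).
grad_x = 2*7*3.3737 + 9 = 56.2318
grad_y = 2*7*-1.6787 - 4 = -27.5018
Step 2: Gradient step.
x_raw = 3.3737 - 0.1*56.2318 = -2.2495
y_raw = -1.6787 - 0.1*-27.5018 = 1.0715
Step 3: Project onto [0, 4].
x_proj = clip(-2.2495) = 0.0
y_proj = clip(1.0715) = 1.0715
Step 4: Evaluate f.
f(0.0, 1.0715) = 3.7506


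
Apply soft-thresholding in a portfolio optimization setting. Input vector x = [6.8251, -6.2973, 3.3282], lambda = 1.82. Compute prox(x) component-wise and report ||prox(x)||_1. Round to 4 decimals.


Soft-thresholding with lambda = 1.82:
prox(6.8251) = sign(6.8251)*max(|6.8251| - 1.82, 0) = 5.0051
prox(-6.2973) = sign(-6.2973)*max(|-6.2973| - 1.82, 0) = -4.4773
prox(3.3282) = sign(3.3282)*max(|3.3282| - 1.82, 0) = 1.5082
prox(x) = [5.0051, -4.4773, 1.5082]
||prox(x)||_1 = 5.0051 + 4.4773 + 1.5082 = 10.9906


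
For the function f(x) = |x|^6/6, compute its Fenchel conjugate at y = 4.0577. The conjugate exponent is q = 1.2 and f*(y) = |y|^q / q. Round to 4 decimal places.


The conjugate exponent q satisfies 1/p + 1/q = 1.
p = 6, so q = 6/(6 - 1) = 1.2
|y|^q = 4.0577^1.2 = 5.3695
f*(4.0577) = 5.3695 / 1.2 = 4.4746


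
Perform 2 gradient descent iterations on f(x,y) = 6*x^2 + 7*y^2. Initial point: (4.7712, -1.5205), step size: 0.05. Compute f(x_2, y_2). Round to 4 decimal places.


Gradient descent on f(x,y) = 6*x^2 + 7*y^2.
Starting point: (4.7712, -1.5205), alpha = 0.05
Step 1: grad_x = 2*6*4.7712 = 57.2544, grad_y = 2*7*-1.5205 = -21.287
  x_1 = 4.7712 - 0.05*57.2544 = 1.9085
  y_1 = -1.5205 - 0.05*-21.287 = -0.4562
Step 2: grad_x = 2*6*1.9085 = 22.9018, grad_y = 2*7*-0.4562 = -6.3861
  x_2 = 1.9085 - 0.05*22.9018 = 0.7634
  y_2 = -0.4562 - 0.05*-6.3861 = -0.1368
f(0.7634, -0.1368) = 6*0.7634^2 + 7*(-0.1368)^2 = 3.6277


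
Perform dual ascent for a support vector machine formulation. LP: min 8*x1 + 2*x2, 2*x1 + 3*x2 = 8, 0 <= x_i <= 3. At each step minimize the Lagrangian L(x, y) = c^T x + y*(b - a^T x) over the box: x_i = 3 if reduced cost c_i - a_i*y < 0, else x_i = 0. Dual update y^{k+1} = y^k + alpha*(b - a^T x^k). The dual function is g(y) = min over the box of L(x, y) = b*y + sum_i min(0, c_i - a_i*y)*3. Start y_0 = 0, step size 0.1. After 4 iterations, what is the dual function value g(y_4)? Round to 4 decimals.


Dual ascent for LP: min 8*x1 + 2*x2, 2*x1 + 3*x2 = 8, 0 <= x_i <= 3
Step 1: y^k = 0.0, reduced costs: (8.0, 2.0)
  x^k = (0.0, 0.0), subgradient = b - a^T x = 8.0
  y^{k+1} = 0.0 + 0.1*8.0 = 0.8
Step 2: y^k = 0.8, reduced costs: (6.4, -0.4)
  x^k = (0.0, 3.0), subgradient = b - a^T x = -1.0
  y^{k+1} = 0.8 + 0.1*-1.0 = 0.7
Step 3: y^k = 0.7, reduced costs: (6.6, -0.1)
  x^k = (0.0, 3.0), subgradient = b - a^T x = -1.0
  y^{k+1} = 0.7 + 0.1*-1.0 = 0.6
Step 4: y^k = 0.6, reduced costs: (6.8, 0.2)
  x^k = (0.0, 0.0), subgradient = b - a^T x = 8.0
  y^{k+1} = 0.6 + 0.1*8.0 = 1.4
Dual objective at y_4 = 1.4: reduced costs (5.2, -2.2), box minimizer x = (0.0, 3.0)
g(y_4) = b*y + (c1 - a1*y)*x1 + (c2 - a2*y)*x2 = 8*1.4 + 5.2*0.0 + (-2.2)*3.0 = 11.2 + 0.0 - 6.6 = 4.6


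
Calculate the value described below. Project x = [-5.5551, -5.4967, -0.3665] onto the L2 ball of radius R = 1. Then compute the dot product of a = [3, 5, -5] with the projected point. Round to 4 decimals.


Step 1: Compute ||x|| (intermediates to 6 decimals).
||x|| = sqrt((-5.5551)^2 + (-5.4967)^2 + (-0.3665)^2) = 7.823501
Step 2: Project.
Since ||x|| > R, scale = R/||x|| = 1/7.823501 = 0.12782, proj(x) = scale * x
proj(x) = [-0.710053, -0.702588, -0.046846]
Step 3: Dot product.
a^T * proj(x) = 3*(-0.710053) + 5*(-0.702588) - 5*(-0.046846) = -5.4089


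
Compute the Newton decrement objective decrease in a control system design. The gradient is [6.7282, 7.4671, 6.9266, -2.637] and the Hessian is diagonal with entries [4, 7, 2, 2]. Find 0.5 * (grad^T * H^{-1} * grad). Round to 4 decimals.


Step 1: H is diagonal, so H^(-1) * g = [1.6821, 1.0667, 3.4633, -1.3185].
Step 2: g^T H^(-1) g = sum_i g_i^2 / H_ii
  = (6.7282)^2/4 + (7.4671)^2/7 + (6.9266)^2/2 + (-2.637)^2/2
  = 11.3172 + 7.9654 + 23.9889 + 3.4769 = 46.7483
Step 3: Objective decrease = 0.5 * g^T H^(-1) g = 23.3742


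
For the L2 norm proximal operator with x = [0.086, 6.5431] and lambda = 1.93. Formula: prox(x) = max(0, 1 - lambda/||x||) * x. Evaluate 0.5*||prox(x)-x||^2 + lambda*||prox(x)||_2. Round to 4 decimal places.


Step 1: Compute ||x||.
||x|| = 6.5437
Step 2: Compute scaling factor.
scale = max(0, 1 - 1.93/6.5437) = 0.7051
Step 3: prox(x) = [0.0606, 4.6133]
||prox(x)|| = 4.6137
Step 4: Proximal objective.
0.5*||prox-x||^2 = 1.8625
lambda*||prox|| = 8.9044
Total = 10.7668


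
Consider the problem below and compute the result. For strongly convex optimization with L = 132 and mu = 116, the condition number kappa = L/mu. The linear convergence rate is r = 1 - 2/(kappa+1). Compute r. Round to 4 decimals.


Step 1: Compute the condition number.
kappa = L/mu = 132/116 = 1.1379
Step 2: Compute the convergence rate.
r = 1 - 2/(kappa + 1) = 1 - 2*mu/(L + mu) = (L - mu)/(L + mu) = 16/248 = 0.0645


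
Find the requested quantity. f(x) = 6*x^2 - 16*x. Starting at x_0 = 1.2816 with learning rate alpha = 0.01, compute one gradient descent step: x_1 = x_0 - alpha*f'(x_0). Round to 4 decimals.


We compute the gradient at x_0 and apply the update.
f'(x) = 12*x - 16
f'(1.2816) = 12*1.2816 - 16 = -0.6208
x_1 = 1.2816 - 0.01*-0.6208 = 1.2878


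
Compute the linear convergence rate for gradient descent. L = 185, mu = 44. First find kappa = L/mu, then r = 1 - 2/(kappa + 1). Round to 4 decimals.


Step 1: Compute the condition number.
kappa = L/mu = 185/44 = 4.2045
Step 2: Compute the convergence rate.
r = 1 - 2/(kappa + 1) = 1 - 2*mu/(L + mu) = (L - mu)/(L + mu) = 141/229 = 0.6157


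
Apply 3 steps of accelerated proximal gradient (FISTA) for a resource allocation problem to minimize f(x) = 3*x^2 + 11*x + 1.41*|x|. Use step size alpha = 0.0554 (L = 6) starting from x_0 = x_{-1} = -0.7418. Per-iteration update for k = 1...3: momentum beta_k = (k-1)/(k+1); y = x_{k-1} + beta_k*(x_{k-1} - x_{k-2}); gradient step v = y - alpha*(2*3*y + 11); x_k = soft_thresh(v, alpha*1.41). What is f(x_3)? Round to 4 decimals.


FISTA on f(x) = 3*x^2 + 11*x + 1.41*|x|
L = 6, alpha = 0.0554
Iteration 1: beta = 0.0, y = -0.7418 + 0.0*(-0.7418 + 0.7418) = -0.7418
  grad(y) = 6.5492, v = y - alpha*grad = -1.1046
  prox(v) = soft_thresh(-1.1046, 0.0781) = -1.0265
Iteration 2: beta = 0.3333, y = -1.0265 + 0.3333*(-1.0265 + 0.7418) = -1.1214
  grad(y) = 4.2715, v = y - alpha*grad = -1.3581
  prox(v) = soft_thresh(-1.3581, 0.0781) = -1.2799
Iteration 3: beta = 0.5, y = -1.2799 + 0.5*(-1.2799 + 1.0265) = -1.4067
  grad(y) = 2.56, v = y - alpha*grad = -1.5485
  prox(v) = soft_thresh(-1.5485, 0.0781) = -1.4704
f(x_3) = 3*(-1.4704)^2 + 11*(-1.4704) + 1.41*|-1.4704| = -7.6149


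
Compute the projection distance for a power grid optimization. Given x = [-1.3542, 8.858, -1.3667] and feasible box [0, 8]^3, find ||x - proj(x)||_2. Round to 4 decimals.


Project each component onto [0, 8].
clip(-1.3542) = 0.0, clip(8.858) = 8.0, clip(-1.3667) = 0.0
Projection = [0.0, 8.0, 0.0]
Squared diffs: [1.8339, 0.7362, 1.8679]
Distance = sqrt(4.438) = 2.1066


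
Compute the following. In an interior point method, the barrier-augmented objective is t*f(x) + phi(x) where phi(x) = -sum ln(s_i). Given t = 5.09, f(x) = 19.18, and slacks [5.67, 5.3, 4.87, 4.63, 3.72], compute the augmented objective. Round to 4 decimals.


Step 1: Compute log-barrier.
ln values: [1.7352, 1.6677, 1.5831, 1.5326, 1.3137]
phi = -(1.7352 + 1.6677 + 1.5831 + 1.5326 + 1.3137) = -7.8323
Step 2: Compute augmented objective.
t*f(x) = 5.09*19.18 = 97.6262
Total = 97.6262 - 7.8323 = 89.7939


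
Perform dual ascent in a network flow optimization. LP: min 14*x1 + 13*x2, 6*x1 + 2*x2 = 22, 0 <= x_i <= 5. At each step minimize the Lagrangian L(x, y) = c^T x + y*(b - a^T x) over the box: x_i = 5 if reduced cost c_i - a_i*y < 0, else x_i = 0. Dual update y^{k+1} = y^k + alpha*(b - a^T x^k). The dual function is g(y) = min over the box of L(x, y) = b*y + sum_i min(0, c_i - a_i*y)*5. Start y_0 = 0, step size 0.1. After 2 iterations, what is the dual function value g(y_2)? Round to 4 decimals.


Dual ascent for LP: min 14*x1 + 13*x2, 6*x1 + 2*x2 = 22, 0 <= x_i <= 5
Step 1: y^k = 0.0, reduced costs: (14.0, 13.0)
  x^k = (0.0, 0.0), subgradient = b - a^T x = 22.0
  y^{k+1} = 0.0 + 0.1*22.0 = 2.2
Step 2: y^k = 2.2, reduced costs: (0.8, 8.6)
  x^k = (0.0, 0.0), subgradient = b - a^T x = 22.0
  y^{k+1} = 2.2 + 0.1*22.0 = 4.4
Dual objective at y_2 = 4.4: reduced costs (-12.4, 4.2), box minimizer x = (5.0, 0.0)
g(y_2) = b*y + (c1 - a1*y)*x1 + (c2 - a2*y)*x2 = 22*4.4 + (-12.4)*5.0 + 4.2*0.0 = 96.8 - 62.0 + 0.0 = 34.8


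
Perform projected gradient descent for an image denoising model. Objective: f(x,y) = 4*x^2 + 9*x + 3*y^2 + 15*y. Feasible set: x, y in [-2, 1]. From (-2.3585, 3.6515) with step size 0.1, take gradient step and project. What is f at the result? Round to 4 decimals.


Step 1: Compute gradient at (-2.3585, 3.6515).
grad_x = 2*4*-2.3585 + 9 = -9.868
grad_y = 2*3*3.6515 + 15 = 36.909
Step 2: Gradient step.
x_raw = -2.3585 - 0.1*-9.868 = -1.3717
y_raw = 3.6515 - 0.1*36.909 = -0.0394
Step 3: Project onto [-2, 1].
x_proj = clip(-1.3717) = -1.3717
y_proj = clip(-0.0394) = -0.0394
Step 4: Evaluate f.
f(-1.3717, -0.0394) = -5.4054


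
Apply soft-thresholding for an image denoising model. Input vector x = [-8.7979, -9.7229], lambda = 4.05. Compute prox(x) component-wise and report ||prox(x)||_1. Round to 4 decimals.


Soft-thresholding with lambda = 4.05:
prox(-8.7979) = sign(-8.7979)*max(|-8.7979| - 4.05, 0) = -4.7479
prox(-9.7229) = sign(-9.7229)*max(|-9.7229| - 4.05, 0) = -5.6729
prox(x) = [-4.7479, -5.6729]
||prox(x)||_1 = 4.7479 + 5.6729 = 10.4208


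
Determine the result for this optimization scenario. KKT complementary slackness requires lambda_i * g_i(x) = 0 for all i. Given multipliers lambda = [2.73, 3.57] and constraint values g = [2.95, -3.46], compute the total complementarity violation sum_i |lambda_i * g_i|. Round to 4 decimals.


KKT complementary slackness check:
lambda_1 * g_1 = 2.73 * 2.95 = 8.0535
lambda_2 * g_2 = 3.57 * -3.46 = -12.3522
Total violation = 8.0535 + 12.3522 = 20.4057


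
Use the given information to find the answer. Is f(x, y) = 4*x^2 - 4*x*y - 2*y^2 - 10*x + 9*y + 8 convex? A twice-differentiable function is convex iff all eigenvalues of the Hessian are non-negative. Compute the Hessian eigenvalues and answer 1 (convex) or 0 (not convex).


The Hessian of f(x,y) = 4*x^2 - 4*x*y - 2*y^2 - 10*x + 9*y + 8 is:
H = [[8, -4], [-4, -4]]
Trace = 8 - 4 = 4
Determinant = 8*-4 - (-4)^2 = -48
Discriminant = (4)^2 - 4*-48 = 208.0
Eigenvalues: lambda_1 = -5.2111, lambda_2 = 9.2111
The function is not convex.

0


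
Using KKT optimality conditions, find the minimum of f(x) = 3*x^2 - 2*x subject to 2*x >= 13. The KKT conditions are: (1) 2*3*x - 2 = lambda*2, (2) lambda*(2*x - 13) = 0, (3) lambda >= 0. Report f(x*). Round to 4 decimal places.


Step 1: Try lambda = 0 (constraint inactive).
x_unc = 2/(2*3) = 0.3333
Check: 2*0.3333 = 0.6666 < 13 -- violated!
Step 2: Constraint must be active: 2*x = 13
x* = 13/2 = 6.5
lambda = (2*3*6.5 - 2)/2 = 18.5
Step 3: Compute optimal value.
f(x*) = 3*6.5^2 - 2*6.5 = 113.75


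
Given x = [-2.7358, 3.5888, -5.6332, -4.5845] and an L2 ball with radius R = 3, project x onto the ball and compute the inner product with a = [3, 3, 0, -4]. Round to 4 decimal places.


Step 1: Compute ||x|| (intermediates to 6 decimals).
||x|| = sqrt((-2.7358)^2 + 3.5888^2 + (-5.6332)^2 + (-4.5845)^2) = 8.550712
Step 2: Project.
Since ||x|| > R, scale = R/||x|| = 3/8.550712 = 0.350848, proj(x) = scale * x
proj(x) = [-0.95985, 1.259123, -1.976397, -1.608463]
Step 3: Dot product.
a^T * proj(x) = 3*(-0.95985) + 3*1.259123 + 0*(-1.976397) - 4*(-1.608463) = 7.3317


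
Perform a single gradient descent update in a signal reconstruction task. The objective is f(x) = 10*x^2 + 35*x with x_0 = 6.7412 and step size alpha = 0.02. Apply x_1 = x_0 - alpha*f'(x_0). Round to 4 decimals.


We compute the gradient at x_0 and apply the update.
f'(x) = 20*x + 35
f'(6.7412) = 20*6.7412 + 35 = 169.824
x_1 = 6.7412 - 0.02*169.824 = 3.3447


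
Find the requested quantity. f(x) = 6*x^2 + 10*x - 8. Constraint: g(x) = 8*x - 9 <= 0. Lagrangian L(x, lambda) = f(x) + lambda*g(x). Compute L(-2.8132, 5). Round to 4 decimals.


Step 1: Evaluate f(x).
f(-2.8132) = 6*(-2.8132)^2 + 10*(-2.8132) - 8 = 11.3526
Step 2: Evaluate g(x).
g(-2.8132) = 8*-2.8132 - 9 = -31.5056
Step 3: Compute Lagrangian.
L = 11.3526 + 5*-31.5056 = -146.1754


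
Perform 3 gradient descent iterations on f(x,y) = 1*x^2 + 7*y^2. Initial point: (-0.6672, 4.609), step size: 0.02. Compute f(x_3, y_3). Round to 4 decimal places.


Gradient descent on f(x,y) = 1*x^2 + 7*y^2.
Starting point: (-0.6672, 4.609), alpha = 0.02
Step 1: grad_x = 2*1*-0.6672 = -1.3344, grad_y = 2*7*4.609 = 64.526
  x_1 = -0.6672 - 0.02*-1.3344 = -0.6405
  y_1 = 4.609 - 0.02*64.526 = 3.3185
Step 2: grad_x = 2*1*-0.6405 = -1.281, grad_y = 2*7*3.3185 = 46.4587
  x_2 = -0.6405 - 0.02*-1.281 = -0.6149
  y_2 = 3.3185 - 0.02*46.4587 = 2.3893
Step 3: grad_x = 2*1*-0.6149 = -1.2298, grad_y = 2*7*2.3893 = 33.4503
  x_3 = -0.6149 - 0.02*-1.2298 = -0.5903
  y_3 = 2.3893 - 0.02*33.4503 = 1.7203
f(-0.5903, 1.7203) = 1*(-0.5903)^2 + 7*1.7203^2 = 21.0645


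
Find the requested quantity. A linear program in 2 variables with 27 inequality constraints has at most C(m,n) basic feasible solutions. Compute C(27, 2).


Each vertex corresponds to some choice of n active constraints out of m, so the number of vertices is at most C(m, n) = m! / (n!(m-n)!).
m = 27, n = 2
Numerator: 27 * 26
Denominator: 2! = 2
C(27, 2) = 351


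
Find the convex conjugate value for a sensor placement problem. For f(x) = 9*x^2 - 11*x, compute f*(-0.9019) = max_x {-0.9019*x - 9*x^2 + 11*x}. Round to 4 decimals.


f*(y) = sup_x {y*x - a*x^2 - b*x} = sup_x {(y-b)*x - a*x^2}
FOC: (y - b) - 2a*x = 0 => x* = (y - b)/(2a)
x* = (-0.9019 + 11)/(2*9) = 0.561
f*(-0.9019) = (y-b)^2/(4a) = (-0.9019 + 11)^2/(4*9)
= 101.9716/36 = 2.8325


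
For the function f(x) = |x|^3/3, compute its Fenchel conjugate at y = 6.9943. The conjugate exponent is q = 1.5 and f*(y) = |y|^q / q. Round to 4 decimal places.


The conjugate exponent q satisfies 1/p + 1/q = 1.
p = 3, so q = 3/(3 - 1) = 1.5
|y|^q = 6.9943^1.5 = 18.4976
f*(6.9943) = 18.4976 / 1.5 = 12.3318


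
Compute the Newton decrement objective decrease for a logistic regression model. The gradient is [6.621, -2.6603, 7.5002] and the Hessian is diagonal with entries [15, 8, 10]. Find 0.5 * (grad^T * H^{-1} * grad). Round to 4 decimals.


Step 1: H is diagonal, so H^(-1) * g = [0.4414, -0.3325, 0.75].
Step 2: g^T H^(-1) g = sum_i g_i^2 / H_ii
  = (6.621)^2/15 + (-2.6603)^2/8 + (7.5002)^2/10
  = 2.9225 + 0.8846 + 5.6253 = 9.4325
Step 3: Objective decrease = 0.5 * g^T H^(-1) g = 4.7162


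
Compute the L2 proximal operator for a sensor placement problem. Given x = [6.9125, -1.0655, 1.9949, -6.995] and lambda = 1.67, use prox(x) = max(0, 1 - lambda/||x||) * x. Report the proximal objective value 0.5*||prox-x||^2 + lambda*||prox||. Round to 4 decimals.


Step 1: Compute ||x||.
||x|| = 10.091
Step 2: Compute scaling factor.
scale = max(0, 1 - 1.67/10.091) = 0.8345
Step 3: prox(x) = [5.7685, -0.8892, 1.6648, -5.8374]
||prox(x)|| = 8.421
Step 4: Proximal objective.
0.5*||prox-x||^2 = 1.3945
lambda*||prox|| = 14.0631
Total = 15.4575


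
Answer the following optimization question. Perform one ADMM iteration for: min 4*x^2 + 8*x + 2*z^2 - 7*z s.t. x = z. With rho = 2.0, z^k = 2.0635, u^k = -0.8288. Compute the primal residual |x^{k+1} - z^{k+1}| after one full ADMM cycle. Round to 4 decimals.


ADMM iteration with rho = 2.0, z^k = 2.0635, u^k = -0.8288
Step 1: x-update.
Minimize 4*x^2 + 8*x + (2.0/2)*(x - 2.0635 - 0.8288)^2
FOC: (2*4 + 2.0)*x = -8 + 2.0*(2.0635 + 0.8288)
x^{k+1} = -0.2215
Step 2: z-update.
Minimize 2*z^2 - 7*z + (2.0/2)*(-0.2215 - z - 0.8288)^2
FOC: (2*2 + 2.0)*z = 7 + 2.0*(-0.2215 - 0.8288)
z^{k+1} = 0.8166
Step 3: u-update.
u^{k+1} = -0.8288 - 0.2215 - 0.8166 = -1.8669
Step 4: Primal residual = |-0.2215 - 0.8166| = 1.0381


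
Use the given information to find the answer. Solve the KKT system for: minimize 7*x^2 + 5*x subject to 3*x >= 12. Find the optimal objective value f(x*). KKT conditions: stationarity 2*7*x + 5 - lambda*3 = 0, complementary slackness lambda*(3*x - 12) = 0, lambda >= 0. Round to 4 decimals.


Step 1: Try lambda = 0 (constraint inactive).
x_unc = -5/(2*7) = -0.3571
Check: 3*-0.3571 = -1.0713 < 12 -- violated!
Step 2: Constraint must be active: 3*x = 12
x* = 12/3 = 4.0
lambda = (2*7*4.0 + 5)/3 = 20.3333
Step 3: Compute optimal value.
f(x*) = 7*4.0^2 + 5*4.0 = 132.0


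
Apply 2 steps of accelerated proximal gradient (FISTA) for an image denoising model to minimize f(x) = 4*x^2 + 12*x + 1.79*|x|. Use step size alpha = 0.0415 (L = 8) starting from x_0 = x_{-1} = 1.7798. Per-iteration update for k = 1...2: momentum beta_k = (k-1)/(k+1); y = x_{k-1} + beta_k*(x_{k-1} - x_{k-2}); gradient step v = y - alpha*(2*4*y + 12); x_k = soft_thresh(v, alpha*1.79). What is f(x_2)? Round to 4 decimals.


FISTA on f(x) = 4*x^2 + 12*x + 1.79*|x|
L = 8, alpha = 0.0415
Iteration 1: beta = 0.0, y = 1.7798 + 0.0*(1.7798 - 1.7798) = 1.7798
  grad(y) = 26.2384, v = y - alpha*grad = 0.6909
  prox(v) = soft_thresh(0.6909, 0.0743) = 0.6166
Iteration 2: beta = 0.3333, y = 0.6166 + 0.3333*(0.6166 - 1.7798) = 0.2289
  grad(y) = 13.8312, v = y - alpha*grad = -0.3451
  prox(v) = soft_thresh(-0.3451, 0.0743) = -0.2708
f(x_2) = 4*(-0.2708)^2 + 12*(-0.2708) + 1.79*|-0.2708| = -2.4716


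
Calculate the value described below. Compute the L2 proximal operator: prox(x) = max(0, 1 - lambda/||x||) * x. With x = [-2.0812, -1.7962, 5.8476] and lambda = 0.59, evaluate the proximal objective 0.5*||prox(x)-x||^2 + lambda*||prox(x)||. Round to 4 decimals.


Step 1: Compute ||x||.
||x|| = 6.4616
Step 2: Compute scaling factor.
scale = max(0, 1 - 0.59/6.4616) = 0.9087
Step 3: prox(x) = [-1.8912, -1.6322, 5.3137]
||prox(x)|| = 5.8716
Step 4: Proximal objective.
0.5*||prox-x||^2 = 0.1741
lambda*||prox|| = 3.4642
Total = 3.6383


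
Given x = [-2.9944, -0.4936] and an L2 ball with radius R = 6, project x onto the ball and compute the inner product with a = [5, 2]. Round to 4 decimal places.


Step 1: Compute ||x|| (intermediates to 6 decimals).
||x|| = sqrt((-2.9944)^2 + (-0.4936)^2) = 3.03481
Step 2: Project.
Since ||x|| <= R, proj = x (no scaling needed).
proj(x) = [-2.9944, -0.4936]
Step 3: Dot product.
a^T * proj(x) = 5*(-2.9944) + 2*(-0.4936) = -15.9592


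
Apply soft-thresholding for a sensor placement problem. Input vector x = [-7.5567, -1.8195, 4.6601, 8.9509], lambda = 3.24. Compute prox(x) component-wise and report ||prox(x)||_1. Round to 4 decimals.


Soft-thresholding with lambda = 3.24:
prox(-7.5567) = sign(-7.5567)*max(|-7.5567| - 3.24, 0) = -4.3167
prox(-1.8195) = sign(-1.8195)*max(|-1.8195| - 3.24, 0) = 0.0
prox(4.6601) = sign(4.6601)*max(|4.6601| - 3.24, 0) = 1.4201
prox(8.9509) = sign(8.9509)*max(|8.9509| - 3.24, 0) = 5.7109
prox(x) = [-4.3167, 0.0, 1.4201, 5.7109]
||prox(x)||_1 = 4.3167 + 0.0 + 1.4201 + 5.7109 = 11.4477


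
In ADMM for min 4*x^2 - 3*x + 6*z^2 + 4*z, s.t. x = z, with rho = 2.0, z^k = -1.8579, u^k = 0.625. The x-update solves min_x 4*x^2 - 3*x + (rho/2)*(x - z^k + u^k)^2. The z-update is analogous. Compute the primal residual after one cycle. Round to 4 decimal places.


ADMM iteration with rho = 2.0, z^k = -1.8579, u^k = 0.625
Step 1: x-update.
Minimize 4*x^2 - 3*x + (2.0/2)*(x + 1.8579 + 0.625)^2
FOC: (2*4 + 2.0)*x = 3 + 2.0*(-1.8579 - 0.625)
x^{k+1} = -0.1966
Step 2: z-update.
Minimize 6*z^2 + 4*z + (2.0/2)*(-0.1966 - z + 0.625)^2
FOC: (2*6 + 2.0)*z = -4 + 2.0*(-0.1966 + 0.625)
z^{k+1} = -0.2245
Step 3: u-update.
u^{k+1} = 0.625 - 0.1966 + 0.2245 = 0.6529
Step 4: Primal residual = |-0.1966 + 0.2245| = 0.0279
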